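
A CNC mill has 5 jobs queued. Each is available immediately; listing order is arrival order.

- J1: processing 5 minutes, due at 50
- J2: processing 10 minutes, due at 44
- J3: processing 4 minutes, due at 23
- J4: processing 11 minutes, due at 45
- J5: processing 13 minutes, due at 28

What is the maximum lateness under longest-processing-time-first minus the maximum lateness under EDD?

LPT (decreasing processing time): J5 J4 J2 J1 J3.
J5: 0→13, due 28, lateness -15
J4: 13→24, due 45, lateness -21
J2: 24→34, due 44, lateness -10
J1: 34→39, due 50, lateness -11
J3: 39→43, due 23, lateness 20
Maximum = 20.
EDD (increasing due date): J3 J5 J2 J4 J1.
J3: 0→4, due 23, lateness -19
J5: 4→17, due 28, lateness -11
J2: 17→27, due 44, lateness -17
J4: 27→38, due 45, lateness -7
J1: 38→43, due 50, lateness -7
Maximum = -7.
Difference = 20 − -7 = 27.

27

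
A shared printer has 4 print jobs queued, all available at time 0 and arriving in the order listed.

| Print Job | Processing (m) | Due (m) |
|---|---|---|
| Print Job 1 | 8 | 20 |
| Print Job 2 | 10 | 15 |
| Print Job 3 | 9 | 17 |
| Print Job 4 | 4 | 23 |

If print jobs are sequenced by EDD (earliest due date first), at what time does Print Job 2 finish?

EDD (increasing due date): Print Job 2 Print Job 3 Print Job 1 Print Job 4.
Print Job 2: 0→10

10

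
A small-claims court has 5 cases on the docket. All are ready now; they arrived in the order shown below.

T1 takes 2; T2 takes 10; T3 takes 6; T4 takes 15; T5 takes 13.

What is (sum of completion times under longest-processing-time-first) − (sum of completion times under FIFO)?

60

LPT (decreasing processing time): T4 T5 T2 T3 T1.
T4: 0→15
T5: 15→28
T2: 28→38
T3: 38→44
T1: 44→46
Sum = 15+28+38+44+46 = 171.
FIFO (arrival order): T1 T2 T3 T4 T5.
T1: 0→2
T2: 2→12
T3: 12→18
T4: 18→33
T5: 33→46
Sum = 2+12+18+33+46 = 111.
Difference = 171 − 111 = 60.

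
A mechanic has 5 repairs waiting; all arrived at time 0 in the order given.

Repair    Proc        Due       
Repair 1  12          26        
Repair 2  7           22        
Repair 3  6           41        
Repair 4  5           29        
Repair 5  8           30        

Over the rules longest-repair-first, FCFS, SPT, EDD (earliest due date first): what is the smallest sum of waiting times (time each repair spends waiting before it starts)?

60

LPT (decreasing processing time): Repair 1 Repair 5 Repair 2 Repair 3 Repair 4.
Repair 1: waits 0, runs 0→12
Repair 5: waits 12, runs 12→20
Repair 2: waits 20, runs 20→27
Repair 3: waits 27, runs 27→33
Repair 4: waits 33, runs 33→38
Sum = 0+12+20+27+33 = 92.
FIFO (arrival order): Repair 1 Repair 2 Repair 3 Repair 4 Repair 5.
Repair 1: waits 0, runs 0→12
Repair 2: waits 12, runs 12→19
Repair 3: waits 19, runs 19→25
Repair 4: waits 25, runs 25→30
Repair 5: waits 30, runs 30→38
Sum = 0+12+19+25+30 = 86.
SPT (increasing processing time): Repair 4 Repair 3 Repair 2 Repair 5 Repair 1.
Repair 4: waits 0, runs 0→5
Repair 3: waits 5, runs 5→11
Repair 2: waits 11, runs 11→18
Repair 5: waits 18, runs 18→26
Repair 1: waits 26, runs 26→38
Sum = 0+5+11+18+26 = 60.
EDD (increasing due date): Repair 2 Repair 1 Repair 4 Repair 5 Repair 3.
Repair 2: waits 0, runs 0→7
Repair 1: waits 7, runs 7→19
Repair 4: waits 19, runs 19→24
Repair 5: waits 24, runs 24→32
Repair 3: waits 32, runs 32→38
Sum = 0+7+19+24+32 = 82.
LPT 92, FIFO 86, SPT 60, EDD 82 → minimum 60.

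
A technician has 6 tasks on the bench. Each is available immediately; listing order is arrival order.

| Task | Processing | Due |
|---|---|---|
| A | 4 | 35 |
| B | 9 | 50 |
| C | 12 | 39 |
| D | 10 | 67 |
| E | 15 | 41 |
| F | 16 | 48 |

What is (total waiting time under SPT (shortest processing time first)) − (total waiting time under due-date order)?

-29

SPT (increasing processing time): A B D C E F.
A: waits 0, runs 0→4
B: waits 4, runs 4→13
D: waits 13, runs 13→23
C: waits 23, runs 23→35
E: waits 35, runs 35→50
F: waits 50, runs 50→66
Sum = 0+4+13+23+35+50 = 125.
EDD (increasing due date): A C E F B D.
A: waits 0, runs 0→4
C: waits 4, runs 4→16
E: waits 16, runs 16→31
F: waits 31, runs 31→47
B: waits 47, runs 47→56
D: waits 56, runs 56→66
Sum = 0+4+16+31+47+56 = 154.
Difference = 125 − 154 = -29.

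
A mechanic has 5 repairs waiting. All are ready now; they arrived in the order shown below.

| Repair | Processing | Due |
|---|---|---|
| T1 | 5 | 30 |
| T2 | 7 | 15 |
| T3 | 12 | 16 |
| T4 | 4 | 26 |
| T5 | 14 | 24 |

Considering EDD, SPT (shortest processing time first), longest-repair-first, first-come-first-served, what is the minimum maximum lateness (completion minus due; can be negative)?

EDD (increasing due date): T2 T3 T5 T4 T1.
T2: 0→7, due 15, lateness -8
T3: 7→19, due 16, lateness 3
T5: 19→33, due 24, lateness 9
T4: 33→37, due 26, lateness 11
T1: 37→42, due 30, lateness 12
Maximum = 12.
SPT (increasing processing time): T4 T1 T2 T3 T5.
T4: 0→4, due 26, lateness -22
T1: 4→9, due 30, lateness -21
T2: 9→16, due 15, lateness 1
T3: 16→28, due 16, lateness 12
T5: 28→42, due 24, lateness 18
Maximum = 18.
LPT (decreasing processing time): T5 T3 T2 T1 T4.
T5: 0→14, due 24, lateness -10
T3: 14→26, due 16, lateness 10
T2: 26→33, due 15, lateness 18
T1: 33→38, due 30, lateness 8
T4: 38→42, due 26, lateness 16
Maximum = 18.
FIFO (arrival order): T1 T2 T3 T4 T5.
T1: 0→5, due 30, lateness -25
T2: 5→12, due 15, lateness -3
T3: 12→24, due 16, lateness 8
T4: 24→28, due 26, lateness 2
T5: 28→42, due 24, lateness 18
Maximum = 18.
EDD 12, SPT 18, LPT 18, FIFO 18 → minimum 12.

12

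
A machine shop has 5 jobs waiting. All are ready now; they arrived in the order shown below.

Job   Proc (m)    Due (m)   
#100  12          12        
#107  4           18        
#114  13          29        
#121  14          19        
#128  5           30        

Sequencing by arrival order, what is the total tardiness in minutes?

FIFO (arrival order): #100 #107 #114 #121 #128.
#100: 0→12, due 12, tardiness 0
#107: 12→16, due 18, tardiness 0
#114: 16→29, due 29, tardiness 0
#121: 29→43, due 19, tardiness 24
#128: 43→48, due 30, tardiness 18
Sum = 0+0+0+24+18 = 42.

42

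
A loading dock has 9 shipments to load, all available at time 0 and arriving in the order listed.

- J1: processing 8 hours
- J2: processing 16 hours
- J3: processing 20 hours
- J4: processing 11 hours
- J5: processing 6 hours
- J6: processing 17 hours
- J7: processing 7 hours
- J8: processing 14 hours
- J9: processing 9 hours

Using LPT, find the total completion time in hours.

LPT (decreasing processing time): J3 J6 J2 J8 J4 J9 J1 J7 J5.
J3: 0→20
J6: 20→37
J2: 37→53
J8: 53→67
J4: 67→78
J9: 78→87
J1: 87→95
J7: 95→102
J5: 102→108
Sum = 20+37+53+67+78+87+95+102+108 = 647.

647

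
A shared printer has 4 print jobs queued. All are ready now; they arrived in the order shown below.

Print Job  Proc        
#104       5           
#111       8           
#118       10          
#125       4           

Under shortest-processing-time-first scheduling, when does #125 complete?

SPT (increasing processing time): #125 #104 #111 #118.
#125: 0→4

4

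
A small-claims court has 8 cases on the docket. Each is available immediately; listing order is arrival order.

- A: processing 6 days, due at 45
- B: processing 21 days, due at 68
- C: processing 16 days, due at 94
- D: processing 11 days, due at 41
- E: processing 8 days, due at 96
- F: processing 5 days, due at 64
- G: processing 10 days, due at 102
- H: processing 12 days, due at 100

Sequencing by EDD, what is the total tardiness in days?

EDD (increasing due date): D A F B C E H G.
D: 0→11, due 41, tardiness 0
A: 11→17, due 45, tardiness 0
F: 17→22, due 64, tardiness 0
B: 22→43, due 68, tardiness 0
C: 43→59, due 94, tardiness 0
E: 59→67, due 96, tardiness 0
H: 67→79, due 100, tardiness 0
G: 79→89, due 102, tardiness 0
Sum = 0+0+0+0+0+0+0+0 = 0.

0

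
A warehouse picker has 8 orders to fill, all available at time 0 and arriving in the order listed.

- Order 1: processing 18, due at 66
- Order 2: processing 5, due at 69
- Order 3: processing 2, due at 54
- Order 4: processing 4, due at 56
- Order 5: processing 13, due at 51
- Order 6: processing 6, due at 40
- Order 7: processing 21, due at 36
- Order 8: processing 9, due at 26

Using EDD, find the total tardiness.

EDD (increasing due date): Order 8 Order 7 Order 6 Order 5 Order 3 Order 4 Order 1 Order 2.
Order 8: 0→9, due 26, tardiness 0
Order 7: 9→30, due 36, tardiness 0
Order 6: 30→36, due 40, tardiness 0
Order 5: 36→49, due 51, tardiness 0
Order 3: 49→51, due 54, tardiness 0
Order 4: 51→55, due 56, tardiness 0
Order 1: 55→73, due 66, tardiness 7
Order 2: 73→78, due 69, tardiness 9
Sum = 0+0+0+0+0+0+7+9 = 16.

16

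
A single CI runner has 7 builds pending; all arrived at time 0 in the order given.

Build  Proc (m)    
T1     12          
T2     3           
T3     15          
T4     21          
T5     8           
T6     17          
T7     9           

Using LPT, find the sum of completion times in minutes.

418

LPT (decreasing processing time): T4 T6 T3 T1 T7 T5 T2.
T4: 0→21
T6: 21→38
T3: 38→53
T1: 53→65
T7: 65→74
T5: 74→82
T2: 82→85
Sum = 21+38+53+65+74+82+85 = 418.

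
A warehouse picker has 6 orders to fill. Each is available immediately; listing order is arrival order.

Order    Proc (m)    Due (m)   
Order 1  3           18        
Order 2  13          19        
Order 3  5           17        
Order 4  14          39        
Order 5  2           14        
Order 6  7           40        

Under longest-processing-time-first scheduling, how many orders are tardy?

4

LPT (decreasing processing time): Order 4 Order 2 Order 6 Order 3 Order 1 Order 5.
Order 4: 0→14, due 39, tardiness 0
Order 2: 14→27, due 19, tardiness 8
Order 6: 27→34, due 40, tardiness 0
Order 3: 34→39, due 17, tardiness 22
Order 1: 39→42, due 18, tardiness 24
Order 5: 42→44, due 14, tardiness 30
Late orders: 4.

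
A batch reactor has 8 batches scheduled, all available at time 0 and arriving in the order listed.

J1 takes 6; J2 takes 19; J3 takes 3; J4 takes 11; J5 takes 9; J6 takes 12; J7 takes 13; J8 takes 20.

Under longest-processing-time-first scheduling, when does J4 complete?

75

LPT (decreasing processing time): J8 J2 J7 J6 J4 J5 J1 J3.
J8: 0→20
J2: 20→39
J7: 39→52
J6: 52→64
J4: 64→75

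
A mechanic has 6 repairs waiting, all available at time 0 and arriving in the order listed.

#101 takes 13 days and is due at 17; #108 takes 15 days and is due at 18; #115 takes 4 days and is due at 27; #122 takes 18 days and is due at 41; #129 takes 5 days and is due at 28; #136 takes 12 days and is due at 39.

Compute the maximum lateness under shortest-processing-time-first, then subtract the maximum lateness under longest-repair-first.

SPT (increasing processing time): #115 #129 #136 #101 #108 #122.
#115: 0→4, due 27, lateness -23
#129: 4→9, due 28, lateness -19
#136: 9→21, due 39, lateness -18
#101: 21→34, due 17, lateness 17
#108: 34→49, due 18, lateness 31
#122: 49→67, due 41, lateness 26
Maximum = 31.
LPT (decreasing processing time): #122 #108 #101 #136 #129 #115.
#122: 0→18, due 41, lateness -23
#108: 18→33, due 18, lateness 15
#101: 33→46, due 17, lateness 29
#136: 46→58, due 39, lateness 19
#129: 58→63, due 28, lateness 35
#115: 63→67, due 27, lateness 40
Maximum = 40.
Difference = 31 − 40 = -9.

-9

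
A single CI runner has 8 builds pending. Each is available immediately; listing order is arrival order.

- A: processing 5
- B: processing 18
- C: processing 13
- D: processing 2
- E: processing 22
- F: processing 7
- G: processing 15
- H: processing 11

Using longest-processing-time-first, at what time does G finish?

LPT (decreasing processing time): E B G C H F A D.
E: 0→22
B: 22→40
G: 40→55

55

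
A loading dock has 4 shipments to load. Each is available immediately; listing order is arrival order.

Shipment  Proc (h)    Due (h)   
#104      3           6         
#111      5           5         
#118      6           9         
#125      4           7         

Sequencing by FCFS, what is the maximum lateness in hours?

FIFO (arrival order): #104 #111 #118 #125.
#104: 0→3, due 6, lateness -3
#111: 3→8, due 5, lateness 3
#118: 8→14, due 9, lateness 5
#125: 14→18, due 7, lateness 11
Maximum = 11.

11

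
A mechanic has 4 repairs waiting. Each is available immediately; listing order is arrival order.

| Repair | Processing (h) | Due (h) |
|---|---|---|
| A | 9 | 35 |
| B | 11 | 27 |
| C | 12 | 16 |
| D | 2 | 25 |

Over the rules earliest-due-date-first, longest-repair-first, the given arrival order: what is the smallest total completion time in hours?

85

EDD (increasing due date): C D B A.
C: 0→12
D: 12→14
B: 14→25
A: 25→34
Sum = 12+14+25+34 = 85.
LPT (decreasing processing time): C B A D.
C: 0→12
B: 12→23
A: 23→32
D: 32→34
Sum = 12+23+32+34 = 101.
FIFO (arrival order): A B C D.
A: 0→9
B: 9→20
C: 20→32
D: 32→34
Sum = 9+20+32+34 = 95.
EDD 85, LPT 101, FIFO 95 → minimum 85.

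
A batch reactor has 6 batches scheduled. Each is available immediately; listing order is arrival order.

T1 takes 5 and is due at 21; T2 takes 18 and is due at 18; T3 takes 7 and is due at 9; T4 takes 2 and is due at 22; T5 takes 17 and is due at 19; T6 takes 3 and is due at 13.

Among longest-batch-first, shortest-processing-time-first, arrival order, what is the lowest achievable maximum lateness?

LPT (decreasing processing time): T2 T5 T3 T1 T6 T4.
T2: 0→18, due 18, lateness 0
T5: 18→35, due 19, lateness 16
T3: 35→42, due 9, lateness 33
T1: 42→47, due 21, lateness 26
T6: 47→50, due 13, lateness 37
T4: 50→52, due 22, lateness 30
Maximum = 37.
SPT (increasing processing time): T4 T6 T1 T3 T5 T2.
T4: 0→2, due 22, lateness -20
T6: 2→5, due 13, lateness -8
T1: 5→10, due 21, lateness -11
T3: 10→17, due 9, lateness 8
T5: 17→34, due 19, lateness 15
T2: 34→52, due 18, lateness 34
Maximum = 34.
FIFO (arrival order): T1 T2 T3 T4 T5 T6.
T1: 0→5, due 21, lateness -16
T2: 5→23, due 18, lateness 5
T3: 23→30, due 9, lateness 21
T4: 30→32, due 22, lateness 10
T5: 32→49, due 19, lateness 30
T6: 49→52, due 13, lateness 39
Maximum = 39.
LPT 37, SPT 34, FIFO 39 → minimum 34.

34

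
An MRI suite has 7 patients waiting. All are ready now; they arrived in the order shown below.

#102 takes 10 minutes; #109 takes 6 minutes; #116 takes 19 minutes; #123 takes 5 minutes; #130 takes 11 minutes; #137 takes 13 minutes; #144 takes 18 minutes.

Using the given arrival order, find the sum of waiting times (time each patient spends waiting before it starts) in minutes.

216

FIFO (arrival order): #102 #109 #116 #123 #130 #137 #144.
#102: waits 0, runs 0→10
#109: waits 10, runs 10→16
#116: waits 16, runs 16→35
#123: waits 35, runs 35→40
#130: waits 40, runs 40→51
#137: waits 51, runs 51→64
#144: waits 64, runs 64→82
Sum = 0+10+16+35+40+51+64 = 216.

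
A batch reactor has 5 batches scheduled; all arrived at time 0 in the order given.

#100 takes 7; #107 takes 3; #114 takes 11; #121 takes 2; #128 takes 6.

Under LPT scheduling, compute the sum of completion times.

LPT (decreasing processing time): #114 #100 #128 #107 #121.
#114: 0→11
#100: 11→18
#128: 18→24
#107: 24→27
#121: 27→29
Sum = 11+18+24+27+29 = 109.

109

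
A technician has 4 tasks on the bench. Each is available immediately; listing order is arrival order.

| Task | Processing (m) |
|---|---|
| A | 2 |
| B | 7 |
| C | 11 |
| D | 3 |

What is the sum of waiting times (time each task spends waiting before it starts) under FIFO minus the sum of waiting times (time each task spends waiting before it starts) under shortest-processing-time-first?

12

FIFO (arrival order): A B C D.
A: waits 0, runs 0→2
B: waits 2, runs 2→9
C: waits 9, runs 9→20
D: waits 20, runs 20→23
Sum = 0+2+9+20 = 31.
SPT (increasing processing time): A D B C.
A: waits 0, runs 0→2
D: waits 2, runs 2→5
B: waits 5, runs 5→12
C: waits 12, runs 12→23
Sum = 0+2+5+12 = 19.
Difference = 31 − 19 = 12.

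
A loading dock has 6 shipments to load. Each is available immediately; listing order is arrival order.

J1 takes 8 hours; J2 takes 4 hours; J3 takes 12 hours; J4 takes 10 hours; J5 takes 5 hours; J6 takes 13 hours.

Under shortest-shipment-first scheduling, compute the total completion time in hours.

SPT (increasing processing time): J2 J5 J1 J4 J3 J6.
J2: 0→4
J5: 4→9
J1: 9→17
J4: 17→27
J3: 27→39
J6: 39→52
Sum = 4+9+17+27+39+52 = 148.

148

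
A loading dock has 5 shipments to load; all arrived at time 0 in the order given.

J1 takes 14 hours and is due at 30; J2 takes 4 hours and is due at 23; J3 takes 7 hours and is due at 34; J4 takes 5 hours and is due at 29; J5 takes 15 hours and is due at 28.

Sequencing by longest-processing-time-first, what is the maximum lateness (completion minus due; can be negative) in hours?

22

LPT (decreasing processing time): J5 J1 J3 J4 J2.
J5: 0→15, due 28, lateness -13
J1: 15→29, due 30, lateness -1
J3: 29→36, due 34, lateness 2
J4: 36→41, due 29, lateness 12
J2: 41→45, due 23, lateness 22
Maximum = 22.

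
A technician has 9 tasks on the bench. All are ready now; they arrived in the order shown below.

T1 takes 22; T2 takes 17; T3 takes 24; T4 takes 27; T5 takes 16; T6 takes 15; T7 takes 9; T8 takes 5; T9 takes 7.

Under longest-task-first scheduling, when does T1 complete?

LPT (decreasing processing time): T4 T3 T1 T2 T5 T6 T7 T9 T8.
T4: 0→27
T3: 27→51
T1: 51→73

73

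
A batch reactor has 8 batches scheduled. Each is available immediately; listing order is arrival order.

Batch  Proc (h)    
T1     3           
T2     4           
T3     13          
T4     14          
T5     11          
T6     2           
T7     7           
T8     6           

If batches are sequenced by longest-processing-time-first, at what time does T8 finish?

LPT (decreasing processing time): T4 T3 T5 T7 T8 T2 T1 T6.
T4: 0→14
T3: 14→27
T5: 27→38
T7: 38→45
T8: 45→51

51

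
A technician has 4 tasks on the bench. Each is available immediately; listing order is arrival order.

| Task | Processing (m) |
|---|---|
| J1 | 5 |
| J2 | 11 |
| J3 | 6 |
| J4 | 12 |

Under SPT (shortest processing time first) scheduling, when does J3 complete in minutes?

11

SPT (increasing processing time): J1 J3 J2 J4.
J1: 0→5
J3: 5→11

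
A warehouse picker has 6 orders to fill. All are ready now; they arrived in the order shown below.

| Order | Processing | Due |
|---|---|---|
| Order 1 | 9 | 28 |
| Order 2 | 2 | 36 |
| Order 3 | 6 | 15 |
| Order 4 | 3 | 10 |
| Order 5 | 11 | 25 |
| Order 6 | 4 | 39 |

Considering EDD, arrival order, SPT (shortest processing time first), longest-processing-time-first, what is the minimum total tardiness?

EDD (increasing due date): Order 4 Order 3 Order 5 Order 1 Order 2 Order 6.
Order 4: 0→3, due 10, tardiness 0
Order 3: 3→9, due 15, tardiness 0
Order 5: 9→20, due 25, tardiness 0
Order 1: 20→29, due 28, tardiness 1
Order 2: 29→31, due 36, tardiness 0
Order 6: 31→35, due 39, tardiness 0
Sum = 0+0+0+1+0+0 = 1.
FIFO (arrival order): Order 1 Order 2 Order 3 Order 4 Order 5 Order 6.
Order 1: 0→9, due 28, tardiness 0
Order 2: 9→11, due 36, tardiness 0
Order 3: 11→17, due 15, tardiness 2
Order 4: 17→20, due 10, tardiness 10
Order 5: 20→31, due 25, tardiness 6
Order 6: 31→35, due 39, tardiness 0
Sum = 0+0+2+10+6+0 = 18.
SPT (increasing processing time): Order 2 Order 4 Order 6 Order 3 Order 1 Order 5.
Order 2: 0→2, due 36, tardiness 0
Order 4: 2→5, due 10, tardiness 0
Order 6: 5→9, due 39, tardiness 0
Order 3: 9→15, due 15, tardiness 0
Order 1: 15→24, due 28, tardiness 0
Order 5: 24→35, due 25, tardiness 10
Sum = 0+0+0+0+0+10 = 10.
LPT (decreasing processing time): Order 5 Order 1 Order 3 Order 6 Order 4 Order 2.
Order 5: 0→11, due 25, tardiness 0
Order 1: 11→20, due 28, tardiness 0
Order 3: 20→26, due 15, tardiness 11
Order 6: 26→30, due 39, tardiness 0
Order 4: 30→33, due 10, tardiness 23
Order 2: 33→35, due 36, tardiness 0
Sum = 0+0+11+0+23+0 = 34.
EDD 1, FIFO 18, SPT 10, LPT 34 → minimum 1.

1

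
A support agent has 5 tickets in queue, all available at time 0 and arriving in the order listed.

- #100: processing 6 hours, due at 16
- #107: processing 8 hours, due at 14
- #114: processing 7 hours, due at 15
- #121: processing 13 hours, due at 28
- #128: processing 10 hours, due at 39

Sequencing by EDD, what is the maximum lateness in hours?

EDD (increasing due date): #107 #114 #100 #121 #128.
#107: 0→8, due 14, lateness -6
#114: 8→15, due 15, lateness 0
#100: 15→21, due 16, lateness 5
#121: 21→34, due 28, lateness 6
#128: 34→44, due 39, lateness 5
Maximum = 6.

6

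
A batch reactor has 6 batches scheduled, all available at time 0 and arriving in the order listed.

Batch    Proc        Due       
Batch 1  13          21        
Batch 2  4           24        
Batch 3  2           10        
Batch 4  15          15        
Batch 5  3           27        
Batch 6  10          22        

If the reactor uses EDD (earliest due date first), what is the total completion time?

180

EDD (increasing due date): Batch 3 Batch 4 Batch 1 Batch 6 Batch 2 Batch 5.
Batch 3: 0→2
Batch 4: 2→17
Batch 1: 17→30
Batch 6: 30→40
Batch 2: 40→44
Batch 5: 44→47
Sum = 2+17+30+40+44+47 = 180.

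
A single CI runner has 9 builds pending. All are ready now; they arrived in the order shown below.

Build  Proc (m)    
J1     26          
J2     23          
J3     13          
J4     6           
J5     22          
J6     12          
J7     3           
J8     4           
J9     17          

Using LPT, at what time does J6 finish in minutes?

113

LPT (decreasing processing time): J1 J2 J5 J9 J3 J6 J4 J8 J7.
J1: 0→26
J2: 26→49
J5: 49→71
J9: 71→88
J3: 88→101
J6: 101→113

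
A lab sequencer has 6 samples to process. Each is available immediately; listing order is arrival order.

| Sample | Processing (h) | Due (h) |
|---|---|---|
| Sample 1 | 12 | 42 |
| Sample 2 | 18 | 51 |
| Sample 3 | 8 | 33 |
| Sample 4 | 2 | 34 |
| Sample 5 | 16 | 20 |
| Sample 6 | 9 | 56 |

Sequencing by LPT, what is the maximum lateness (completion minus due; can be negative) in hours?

31

LPT (decreasing processing time): Sample 2 Sample 5 Sample 1 Sample 6 Sample 3 Sample 4.
Sample 2: 0→18, due 51, lateness -33
Sample 5: 18→34, due 20, lateness 14
Sample 1: 34→46, due 42, lateness 4
Sample 6: 46→55, due 56, lateness -1
Sample 3: 55→63, due 33, lateness 30
Sample 4: 63→65, due 34, lateness 31
Maximum = 31.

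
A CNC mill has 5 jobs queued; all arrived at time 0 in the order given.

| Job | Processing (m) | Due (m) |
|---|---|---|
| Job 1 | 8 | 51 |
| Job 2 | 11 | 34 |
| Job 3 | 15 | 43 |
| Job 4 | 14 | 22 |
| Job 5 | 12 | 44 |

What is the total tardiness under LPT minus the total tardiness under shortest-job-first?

-6

LPT (decreasing processing time): Job 3 Job 4 Job 5 Job 2 Job 1.
Job 3: 0→15, due 43, tardiness 0
Job 4: 15→29, due 22, tardiness 7
Job 5: 29→41, due 44, tardiness 0
Job 2: 41→52, due 34, tardiness 18
Job 1: 52→60, due 51, tardiness 9
Sum = 0+7+0+18+9 = 34.
SPT (increasing processing time): Job 1 Job 2 Job 5 Job 4 Job 3.
Job 1: 0→8, due 51, tardiness 0
Job 2: 8→19, due 34, tardiness 0
Job 5: 19→31, due 44, tardiness 0
Job 4: 31→45, due 22, tardiness 23
Job 3: 45→60, due 43, tardiness 17
Sum = 0+0+0+23+17 = 40.
Difference = 34 − 40 = -6.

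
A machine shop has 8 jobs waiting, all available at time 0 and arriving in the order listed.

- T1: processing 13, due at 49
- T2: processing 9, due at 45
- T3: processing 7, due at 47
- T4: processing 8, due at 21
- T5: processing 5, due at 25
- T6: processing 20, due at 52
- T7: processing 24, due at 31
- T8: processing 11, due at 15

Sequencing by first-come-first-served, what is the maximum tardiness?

82

FIFO (arrival order): T1 T2 T3 T4 T5 T6 T7 T8.
T1: 0→13, due 49, tardiness 0
T2: 13→22, due 45, tardiness 0
T3: 22→29, due 47, tardiness 0
T4: 29→37, due 21, tardiness 16
T5: 37→42, due 25, tardiness 17
T6: 42→62, due 52, tardiness 10
T7: 62→86, due 31, tardiness 55
T8: 86→97, due 15, tardiness 82
Maximum = 82.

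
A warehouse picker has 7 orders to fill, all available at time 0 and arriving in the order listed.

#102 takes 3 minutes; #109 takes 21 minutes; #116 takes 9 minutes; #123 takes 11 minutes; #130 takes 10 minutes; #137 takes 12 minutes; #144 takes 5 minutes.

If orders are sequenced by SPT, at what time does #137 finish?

SPT (increasing processing time): #102 #144 #116 #130 #123 #137 #109.
#102: 0→3
#144: 3→8
#116: 8→17
#130: 17→27
#123: 27→38
#137: 38→50

50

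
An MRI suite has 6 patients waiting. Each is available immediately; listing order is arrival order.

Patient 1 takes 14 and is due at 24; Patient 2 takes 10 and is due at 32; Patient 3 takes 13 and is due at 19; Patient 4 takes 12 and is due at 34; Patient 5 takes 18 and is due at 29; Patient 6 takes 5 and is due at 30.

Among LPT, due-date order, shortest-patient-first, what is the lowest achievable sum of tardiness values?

LPT (decreasing processing time): Patient 5 Patient 1 Patient 3 Patient 4 Patient 2 Patient 6.
Patient 5: 0→18, due 29, tardiness 0
Patient 1: 18→32, due 24, tardiness 8
Patient 3: 32→45, due 19, tardiness 26
Patient 4: 45→57, due 34, tardiness 23
Patient 2: 57→67, due 32, tardiness 35
Patient 6: 67→72, due 30, tardiness 42
Sum = 0+8+26+23+35+42 = 134.
EDD (increasing due date): Patient 3 Patient 1 Patient 5 Patient 6 Patient 2 Patient 4.
Patient 3: 0→13, due 19, tardiness 0
Patient 1: 13→27, due 24, tardiness 3
Patient 5: 27→45, due 29, tardiness 16
Patient 6: 45→50, due 30, tardiness 20
Patient 2: 50→60, due 32, tardiness 28
Patient 4: 60→72, due 34, tardiness 38
Sum = 0+3+16+20+28+38 = 105.
SPT (increasing processing time): Patient 6 Patient 2 Patient 4 Patient 3 Patient 1 Patient 5.
Patient 6: 0→5, due 30, tardiness 0
Patient 2: 5→15, due 32, tardiness 0
Patient 4: 15→27, due 34, tardiness 0
Patient 3: 27→40, due 19, tardiness 21
Patient 1: 40→54, due 24, tardiness 30
Patient 5: 54→72, due 29, tardiness 43
Sum = 0+0+0+21+30+43 = 94.
LPT 134, EDD 105, SPT 94 → minimum 94.

94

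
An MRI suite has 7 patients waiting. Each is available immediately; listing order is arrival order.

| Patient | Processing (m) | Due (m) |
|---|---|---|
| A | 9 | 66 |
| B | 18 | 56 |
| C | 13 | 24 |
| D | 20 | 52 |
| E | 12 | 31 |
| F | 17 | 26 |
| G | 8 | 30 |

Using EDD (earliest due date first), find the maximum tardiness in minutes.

32

EDD (increasing due date): C F G E D B A.
C: 0→13, due 24, tardiness 0
F: 13→30, due 26, tardiness 4
G: 30→38, due 30, tardiness 8
E: 38→50, due 31, tardiness 19
D: 50→70, due 52, tardiness 18
B: 70→88, due 56, tardiness 32
A: 88→97, due 66, tardiness 31
Maximum = 32.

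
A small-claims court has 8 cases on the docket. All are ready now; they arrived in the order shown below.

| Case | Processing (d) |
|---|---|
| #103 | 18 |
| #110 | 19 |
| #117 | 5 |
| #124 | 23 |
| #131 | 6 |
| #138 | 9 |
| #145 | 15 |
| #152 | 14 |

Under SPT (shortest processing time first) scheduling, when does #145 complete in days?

49

SPT (increasing processing time): #117 #131 #138 #152 #145 #103 #110 #124.
#117: 0→5
#131: 5→11
#138: 11→20
#152: 20→34
#145: 34→49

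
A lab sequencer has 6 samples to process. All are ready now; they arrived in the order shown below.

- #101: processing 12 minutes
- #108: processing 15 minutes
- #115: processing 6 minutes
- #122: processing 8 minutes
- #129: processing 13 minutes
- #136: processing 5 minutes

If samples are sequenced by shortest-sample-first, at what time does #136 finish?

5

SPT (increasing processing time): #136 #115 #122 #101 #129 #108.
#136: 0→5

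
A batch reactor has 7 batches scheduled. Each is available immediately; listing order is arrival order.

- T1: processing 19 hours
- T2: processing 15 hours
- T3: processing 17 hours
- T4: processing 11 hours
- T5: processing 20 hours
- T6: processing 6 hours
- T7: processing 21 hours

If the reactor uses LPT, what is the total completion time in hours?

LPT (decreasing processing time): T7 T5 T1 T3 T2 T4 T6.
T7: 0→21
T5: 21→41
T1: 41→60
T3: 60→77
T2: 77→92
T4: 92→103
T6: 103→109
Sum = 21+41+60+77+92+103+109 = 503.

503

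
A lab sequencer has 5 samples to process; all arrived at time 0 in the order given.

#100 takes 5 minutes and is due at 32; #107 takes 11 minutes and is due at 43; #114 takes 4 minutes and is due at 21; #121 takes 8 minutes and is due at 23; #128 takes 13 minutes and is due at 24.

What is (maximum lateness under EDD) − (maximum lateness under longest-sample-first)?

EDD (increasing due date): #114 #121 #128 #100 #107.
#114: 0→4, due 21, lateness -17
#121: 4→12, due 23, lateness -11
#128: 12→25, due 24, lateness 1
#100: 25→30, due 32, lateness -2
#107: 30→41, due 43, lateness -2
Maximum = 1.
LPT (decreasing processing time): #128 #107 #121 #100 #114.
#128: 0→13, due 24, lateness -11
#107: 13→24, due 43, lateness -19
#121: 24→32, due 23, lateness 9
#100: 32→37, due 32, lateness 5
#114: 37→41, due 21, lateness 20
Maximum = 20.
Difference = 1 − 20 = -19.

-19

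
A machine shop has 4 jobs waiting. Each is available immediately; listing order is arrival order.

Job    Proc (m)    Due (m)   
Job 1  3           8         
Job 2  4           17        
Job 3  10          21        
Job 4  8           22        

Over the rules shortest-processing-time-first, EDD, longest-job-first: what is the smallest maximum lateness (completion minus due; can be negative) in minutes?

3

SPT (increasing processing time): Job 1 Job 2 Job 4 Job 3.
Job 1: 0→3, due 8, lateness -5
Job 2: 3→7, due 17, lateness -10
Job 4: 7→15, due 22, lateness -7
Job 3: 15→25, due 21, lateness 4
Maximum = 4.
EDD (increasing due date): Job 1 Job 2 Job 3 Job 4.
Job 1: 0→3, due 8, lateness -5
Job 2: 3→7, due 17, lateness -10
Job 3: 7→17, due 21, lateness -4
Job 4: 17→25, due 22, lateness 3
Maximum = 3.
LPT (decreasing processing time): Job 3 Job 4 Job 2 Job 1.
Job 3: 0→10, due 21, lateness -11
Job 4: 10→18, due 22, lateness -4
Job 2: 18→22, due 17, lateness 5
Job 1: 22→25, due 8, lateness 17
Maximum = 17.
SPT 4, EDD 3, LPT 17 → minimum 3.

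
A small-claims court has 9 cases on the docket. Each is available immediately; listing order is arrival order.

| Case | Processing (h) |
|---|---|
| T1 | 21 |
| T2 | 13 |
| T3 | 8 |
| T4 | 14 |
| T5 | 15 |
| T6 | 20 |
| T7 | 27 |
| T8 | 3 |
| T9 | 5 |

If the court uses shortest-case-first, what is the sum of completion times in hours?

460

SPT (increasing processing time): T8 T9 T3 T2 T4 T5 T6 T1 T7.
T8: 0→3
T9: 3→8
T3: 8→16
T2: 16→29
T4: 29→43
T5: 43→58
T6: 58→78
T1: 78→99
T7: 99→126
Sum = 3+8+16+29+43+58+78+99+126 = 460.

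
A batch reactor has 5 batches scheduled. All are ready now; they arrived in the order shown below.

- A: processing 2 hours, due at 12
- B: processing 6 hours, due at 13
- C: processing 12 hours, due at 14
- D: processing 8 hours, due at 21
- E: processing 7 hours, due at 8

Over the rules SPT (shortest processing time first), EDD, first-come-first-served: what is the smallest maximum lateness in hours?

14

SPT (increasing processing time): A B E D C.
A: 0→2, due 12, lateness -10
B: 2→8, due 13, lateness -5
E: 8→15, due 8, lateness 7
D: 15→23, due 21, lateness 2
C: 23→35, due 14, lateness 21
Maximum = 21.
EDD (increasing due date): E A B C D.
E: 0→7, due 8, lateness -1
A: 7→9, due 12, lateness -3
B: 9→15, due 13, lateness 2
C: 15→27, due 14, lateness 13
D: 27→35, due 21, lateness 14
Maximum = 14.
FIFO (arrival order): A B C D E.
A: 0→2, due 12, lateness -10
B: 2→8, due 13, lateness -5
C: 8→20, due 14, lateness 6
D: 20→28, due 21, lateness 7
E: 28→35, due 8, lateness 27
Maximum = 27.
SPT 21, EDD 14, FIFO 27 → minimum 14.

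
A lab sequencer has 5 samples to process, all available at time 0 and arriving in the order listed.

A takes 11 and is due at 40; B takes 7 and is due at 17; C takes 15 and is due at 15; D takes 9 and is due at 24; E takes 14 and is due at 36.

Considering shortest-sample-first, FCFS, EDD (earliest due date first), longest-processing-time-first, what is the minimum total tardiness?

37

SPT (increasing processing time): B D A E C.
B: 0→7, due 17, tardiness 0
D: 7→16, due 24, tardiness 0
A: 16→27, due 40, tardiness 0
E: 27→41, due 36, tardiness 5
C: 41→56, due 15, tardiness 41
Sum = 0+0+0+5+41 = 46.
FIFO (arrival order): A B C D E.
A: 0→11, due 40, tardiness 0
B: 11→18, due 17, tardiness 1
C: 18→33, due 15, tardiness 18
D: 33→42, due 24, tardiness 18
E: 42→56, due 36, tardiness 20
Sum = 0+1+18+18+20 = 57.
EDD (increasing due date): C B D E A.
C: 0→15, due 15, tardiness 0
B: 15→22, due 17, tardiness 5
D: 22→31, due 24, tardiness 7
E: 31→45, due 36, tardiness 9
A: 45→56, due 40, tardiness 16
Sum = 0+5+7+9+16 = 37.
LPT (decreasing processing time): C E A D B.
C: 0→15, due 15, tardiness 0
E: 15→29, due 36, tardiness 0
A: 29→40, due 40, tardiness 0
D: 40→49, due 24, tardiness 25
B: 49→56, due 17, tardiness 39
Sum = 0+0+0+25+39 = 64.
SPT 46, FIFO 57, EDD 37, LPT 64 → minimum 37.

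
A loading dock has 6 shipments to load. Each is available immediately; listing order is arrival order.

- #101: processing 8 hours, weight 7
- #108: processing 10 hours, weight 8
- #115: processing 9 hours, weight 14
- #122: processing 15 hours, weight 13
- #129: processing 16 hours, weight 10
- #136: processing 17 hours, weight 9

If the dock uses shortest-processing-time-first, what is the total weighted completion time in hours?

2311

SPT (increasing processing time): #101 #115 #108 #122 #129 #136.
#101: finishes 8, weight 7, w·C = 56
#115: finishes 17, weight 14, w·C = 238
#108: finishes 27, weight 8, w·C = 216
#122: finishes 42, weight 13, w·C = 546
#129: finishes 58, weight 10, w·C = 580
#136: finishes 75, weight 9, w·C = 675
Sum = 56+238+216+546+580+675 = 2311.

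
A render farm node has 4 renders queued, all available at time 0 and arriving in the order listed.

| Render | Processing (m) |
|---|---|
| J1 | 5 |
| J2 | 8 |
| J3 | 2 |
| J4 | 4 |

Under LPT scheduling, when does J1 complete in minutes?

13

LPT (decreasing processing time): J2 J1 J4 J3.
J2: 0→8
J1: 8→13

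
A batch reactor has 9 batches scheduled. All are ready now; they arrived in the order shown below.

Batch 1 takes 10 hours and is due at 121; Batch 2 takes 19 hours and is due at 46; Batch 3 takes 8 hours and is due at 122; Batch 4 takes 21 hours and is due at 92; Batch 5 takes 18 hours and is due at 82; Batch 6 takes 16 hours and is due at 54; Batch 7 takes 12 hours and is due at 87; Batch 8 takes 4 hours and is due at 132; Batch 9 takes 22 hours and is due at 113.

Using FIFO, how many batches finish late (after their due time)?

FIFO (arrival order): Batch 1 Batch 2 Batch 3 Batch 4 Batch 5 Batch 6 Batch 7 Batch 8 Batch 9.
Batch 1: 0→10, due 121, tardiness 0
Batch 2: 10→29, due 46, tardiness 0
Batch 3: 29→37, due 122, tardiness 0
Batch 4: 37→58, due 92, tardiness 0
Batch 5: 58→76, due 82, tardiness 0
Batch 6: 76→92, due 54, tardiness 38
Batch 7: 92→104, due 87, tardiness 17
Batch 8: 104→108, due 132, tardiness 0
Batch 9: 108→130, due 113, tardiness 17
Late batches: 3.

3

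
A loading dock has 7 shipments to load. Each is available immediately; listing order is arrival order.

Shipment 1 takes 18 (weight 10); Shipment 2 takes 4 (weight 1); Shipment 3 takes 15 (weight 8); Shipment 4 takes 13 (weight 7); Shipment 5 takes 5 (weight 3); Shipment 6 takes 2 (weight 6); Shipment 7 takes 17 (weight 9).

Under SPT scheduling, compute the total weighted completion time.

SPT (increasing processing time): Shipment 6 Shipment 2 Shipment 5 Shipment 4 Shipment 3 Shipment 7 Shipment 1.
Shipment 6: finishes 2, weight 6, w·C = 12
Shipment 2: finishes 6, weight 1, w·C = 6
Shipment 5: finishes 11, weight 3, w·C = 33
Shipment 4: finishes 24, weight 7, w·C = 168
Shipment 3: finishes 39, weight 8, w·C = 312
Shipment 7: finishes 56, weight 9, w·C = 504
Shipment 1: finishes 74, weight 10, w·C = 740
Sum = 12+6+33+168+312+504+740 = 1775.

1775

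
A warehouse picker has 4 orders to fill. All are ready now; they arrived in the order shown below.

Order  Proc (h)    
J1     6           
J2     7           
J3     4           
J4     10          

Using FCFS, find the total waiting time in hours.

36

FIFO (arrival order): J1 J2 J3 J4.
J1: waits 0, runs 0→6
J2: waits 6, runs 6→13
J3: waits 13, runs 13→17
J4: waits 17, runs 17→27
Sum = 0+6+13+17 = 36.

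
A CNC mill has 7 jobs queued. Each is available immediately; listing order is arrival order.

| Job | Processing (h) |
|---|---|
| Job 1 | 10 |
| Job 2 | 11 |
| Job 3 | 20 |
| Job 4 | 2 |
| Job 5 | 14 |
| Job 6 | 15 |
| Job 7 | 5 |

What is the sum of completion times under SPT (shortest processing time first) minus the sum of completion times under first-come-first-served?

-91

SPT (increasing processing time): Job 4 Job 7 Job 1 Job 2 Job 5 Job 6 Job 3.
Job 4: 0→2
Job 7: 2→7
Job 1: 7→17
Job 2: 17→28
Job 5: 28→42
Job 6: 42→57
Job 3: 57→77
Sum = 2+7+17+28+42+57+77 = 230.
FIFO (arrival order): Job 1 Job 2 Job 3 Job 4 Job 5 Job 6 Job 7.
Job 1: 0→10
Job 2: 10→21
Job 3: 21→41
Job 4: 41→43
Job 5: 43→57
Job 6: 57→72
Job 7: 72→77
Sum = 10+21+41+43+57+72+77 = 321.
Difference = 230 − 321 = -91.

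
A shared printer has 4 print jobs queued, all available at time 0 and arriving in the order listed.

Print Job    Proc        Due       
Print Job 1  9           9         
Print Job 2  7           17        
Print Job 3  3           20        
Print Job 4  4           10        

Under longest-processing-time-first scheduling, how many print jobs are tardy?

LPT (decreasing processing time): Print Job 1 Print Job 2 Print Job 4 Print Job 3.
Print Job 1: 0→9, due 9, tardiness 0
Print Job 2: 9→16, due 17, tardiness 0
Print Job 4: 16→20, due 10, tardiness 10
Print Job 3: 20→23, due 20, tardiness 3
Late print jobs: 2.

2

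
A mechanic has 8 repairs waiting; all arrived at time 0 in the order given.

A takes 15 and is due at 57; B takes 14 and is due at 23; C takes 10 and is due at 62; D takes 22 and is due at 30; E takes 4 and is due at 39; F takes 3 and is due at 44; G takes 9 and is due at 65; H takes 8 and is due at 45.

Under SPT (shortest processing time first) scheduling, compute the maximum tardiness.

55

SPT (increasing processing time): F E H G C B A D.
F: 0→3, due 44, tardiness 0
E: 3→7, due 39, tardiness 0
H: 7→15, due 45, tardiness 0
G: 15→24, due 65, tardiness 0
C: 24→34, due 62, tardiness 0
B: 34→48, due 23, tardiness 25
A: 48→63, due 57, tardiness 6
D: 63→85, due 30, tardiness 55
Maximum = 55.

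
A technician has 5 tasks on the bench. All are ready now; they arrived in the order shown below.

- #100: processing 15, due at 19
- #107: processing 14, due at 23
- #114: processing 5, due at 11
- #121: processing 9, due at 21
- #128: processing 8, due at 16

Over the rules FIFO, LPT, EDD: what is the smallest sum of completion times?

FIFO (arrival order): #100 #107 #114 #121 #128.
#100: 0→15
#107: 15→29
#114: 29→34
#121: 34→43
#128: 43→51
Sum = 15+29+34+43+51 = 172.
LPT (decreasing processing time): #100 #107 #121 #128 #114.
#100: 0→15
#107: 15→29
#121: 29→38
#128: 38→46
#114: 46→51
Sum = 15+29+38+46+51 = 179.
EDD (increasing due date): #114 #128 #100 #121 #107.
#114: 0→5
#128: 5→13
#100: 13→28
#121: 28→37
#107: 37→51
Sum = 5+13+28+37+51 = 134.
FIFO 172, LPT 179, EDD 134 → minimum 134.

134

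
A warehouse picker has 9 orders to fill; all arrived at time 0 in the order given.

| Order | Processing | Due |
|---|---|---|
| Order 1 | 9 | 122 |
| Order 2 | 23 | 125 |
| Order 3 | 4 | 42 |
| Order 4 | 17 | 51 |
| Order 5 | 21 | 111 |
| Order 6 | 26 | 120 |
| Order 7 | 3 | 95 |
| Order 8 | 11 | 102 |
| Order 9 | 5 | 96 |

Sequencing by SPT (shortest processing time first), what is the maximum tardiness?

0

SPT (increasing processing time): Order 7 Order 3 Order 9 Order 1 Order 8 Order 4 Order 5 Order 2 Order 6.
Order 7: 0→3, due 95, tardiness 0
Order 3: 3→7, due 42, tardiness 0
Order 9: 7→12, due 96, tardiness 0
Order 1: 12→21, due 122, tardiness 0
Order 8: 21→32, due 102, tardiness 0
Order 4: 32→49, due 51, tardiness 0
Order 5: 49→70, due 111, tardiness 0
Order 2: 70→93, due 125, tardiness 0
Order 6: 93→119, due 120, tardiness 0
Maximum = 0.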